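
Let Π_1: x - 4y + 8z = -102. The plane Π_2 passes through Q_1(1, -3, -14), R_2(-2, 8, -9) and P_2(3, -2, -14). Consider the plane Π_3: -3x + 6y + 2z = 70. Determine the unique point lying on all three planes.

(-10, 9, -7)

Q_1R_2 = (-3, 11, 5), Q_1P_2 = (2, 1, 0); a normal to Π_2 is Q_1R_2 × Q_1P_2 = (-5, 10, -25).
Using Q_1: Π_2 has equation -5x + 10y - 25z = 315.
Solving the 3×3 linear system x - 4y + 8z = -102, -5x + 10y - 25z = 315, -3x + 6y + 2z = 70 (e.g. by elimination or Cramer's rule, determinant = -170) gives (-10, 9, -7).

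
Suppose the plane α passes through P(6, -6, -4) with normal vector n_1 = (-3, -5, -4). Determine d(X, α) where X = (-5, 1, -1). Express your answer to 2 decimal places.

1.98

α: n_1·r = n_1·P gives -3x - 5y - 4z = 28.
n·X − d = (-3)·(-5) + (-5)·(1) + (-4)·(-1) − 28 = -14; |n| = √50.
Distance = |-14| / √50 = 14/√50 ≈ 1.98.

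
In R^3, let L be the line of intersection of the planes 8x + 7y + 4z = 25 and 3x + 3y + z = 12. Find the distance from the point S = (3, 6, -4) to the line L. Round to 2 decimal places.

Direction of L: (8, 7, 4) × (3, 3, 1) = (-5, 4, 3).
A point on L: solving the two plane equations with x = 2 gives (2, 3, -3).
Taking (2, 3, -3) on L with direction v = (-5, 4, 3): w = S − (2, 3, -3) = (1, 3, -1), and w × v = (13, 2, 19).
Distance = |w × v| / |v| = √534 / √50 ≈ 3.27.

3.27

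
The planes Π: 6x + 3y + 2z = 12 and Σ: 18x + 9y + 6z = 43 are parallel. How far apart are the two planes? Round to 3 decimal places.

0.333

Rescale Σ by 1/3: 6x + 3y + 2z = 43/3. Then distance = |12 − (43/3)| / √49 ≈ 0.333.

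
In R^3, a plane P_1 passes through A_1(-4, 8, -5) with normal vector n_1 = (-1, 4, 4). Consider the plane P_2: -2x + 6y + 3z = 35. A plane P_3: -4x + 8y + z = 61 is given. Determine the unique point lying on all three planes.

(-4, 6, -3)

P_1: n_1·r = n_1·A_1 gives -x + 4y + 4z = 16.
Solving the 3×3 linear system -x + 4y + 4z = 16, -2x + 6y + 3z = 35, -4x + 8y + z = 61 (e.g. by elimination or Cramer's rule, determinant = 10) gives (-4, 6, -3).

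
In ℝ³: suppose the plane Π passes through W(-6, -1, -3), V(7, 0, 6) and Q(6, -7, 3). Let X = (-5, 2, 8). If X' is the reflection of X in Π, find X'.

WV = (13, 1, 9), WQ = (12, -6, 6); a normal to Π is WV × WQ = (60, 30, -90).
Using W: Π has equation 60x + 30y - 90z = -120.
λ = (n·X − d)/|n|² = (-960 − (-120))/12600 = -1/15.
Reflection = X − 2λn = (-5, 2, 8) − (-2/15)·(60, 30, -90) = (3, 6, -4).

(3, 6, -4)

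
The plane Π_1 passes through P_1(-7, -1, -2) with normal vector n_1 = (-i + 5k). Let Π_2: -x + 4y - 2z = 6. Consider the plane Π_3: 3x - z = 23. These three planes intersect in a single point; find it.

(8, 4, 1)

Π_1: n_1·r = n_1·P_1 gives -x + 5z = -3.
Solving the 3×3 linear system -x + 5z = -3, -x + 4y - 2z = 6, 3x - z = 23 (e.g. by elimination or Cramer's rule, determinant = -56) gives (8, 4, 1).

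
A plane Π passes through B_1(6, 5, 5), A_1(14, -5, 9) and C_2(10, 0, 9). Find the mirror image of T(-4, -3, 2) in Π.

B_1A_1 = (8, -10, 4), B_1C_2 = (4, -5, 4); a normal to Π is B_1A_1 × B_1C_2 = (-20, -16, 0).
Using B_1: Π has equation -20x - 16y = -200.
λ = (n·T − d)/|n|² = (128 − (-200))/656 = 1/2.
Reflection = T − 2λn = (-4, -3, 2) − 1·(-20, -16, 0) = (16, 13, 2).

(16, 13, 2)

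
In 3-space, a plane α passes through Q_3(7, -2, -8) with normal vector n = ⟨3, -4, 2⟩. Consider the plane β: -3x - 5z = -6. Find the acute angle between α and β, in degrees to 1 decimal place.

52.8

α: n·r = n·Q_3 gives 3x - 4y + 2z = 13.
cos θ = |n₁·n₂| / (|n₁||n₂|) = |-19| / (√29 · √34).
θ = arccos(0.60508) ≈ 52.8°.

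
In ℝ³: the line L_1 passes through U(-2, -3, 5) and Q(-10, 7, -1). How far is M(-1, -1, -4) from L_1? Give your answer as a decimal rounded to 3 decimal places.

A direction vector for L_1 is Q − U = (-8, 10, -6).
Taking (-2, -3, 5) on L_1 with direction v = (-8, 10, -6): w = M − (-2, -3, 5) = (1, 2, -9), and w × v = (78, 78, 26).
Distance = |w × v| / |v| = √12844 / √200 ≈ 8.014.

8.014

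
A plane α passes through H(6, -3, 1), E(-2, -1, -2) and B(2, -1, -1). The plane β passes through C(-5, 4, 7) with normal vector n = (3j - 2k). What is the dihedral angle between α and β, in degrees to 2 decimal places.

83.05

HE = (-8, 2, -3), HB = (-4, 2, -2); a normal to α is HE × HB = (2, -4, -8).
Using H: α has equation 2x - 4y - 8z = 16.
β: n·r = n·C gives 3y - 2z = -2.
cos θ = |n₁·n₂| / (|n₁||n₂|) = |4| / (√84 · √13).
θ = arccos(0.12105) ≈ 83.05°.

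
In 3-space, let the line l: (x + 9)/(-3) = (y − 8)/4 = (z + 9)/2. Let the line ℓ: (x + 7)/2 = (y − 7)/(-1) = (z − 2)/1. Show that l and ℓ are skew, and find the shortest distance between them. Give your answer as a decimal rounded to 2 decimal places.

l has direction (-3, 4, 2) through (-9, 8, -9).
ℓ has direction (2, -1, 1) through (-7, 7, 2).
Common perpendicular direction n = (-3, 4, 2) × (2, -1, 1) = (6, 7, -5).
With w = (-7, 7, 2) − (-9, 8, -9) = (2, -1, 11), w · n = -50.
Since n ≠ 0 the lines are not parallel, and w · n = -50 ≠ 0 so they do not intersect; hence they are skew.
Distance = |w · n| / |n| = |-50| / √110 ≈ 4.77.

4.77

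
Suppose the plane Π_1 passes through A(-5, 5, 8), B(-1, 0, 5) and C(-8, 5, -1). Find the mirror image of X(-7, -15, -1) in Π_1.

(11, 3, -7)

AB = (4, -5, -3), AC = (-3, 0, -9); a normal to Π_1 is AB × AC = (45, 45, -15).
Using A: Π_1 has equation 45x + 45y - 15z = -120.
λ = (n·X − d)/|n|² = (-975 − (-120))/4275 = -1/5.
Reflection = X − 2λn = (-7, -15, -1) − (-2/5)·(45, 45, -15) = (11, 3, -7).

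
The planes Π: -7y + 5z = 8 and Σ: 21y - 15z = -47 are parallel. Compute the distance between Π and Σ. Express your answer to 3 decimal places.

0.891

Rescale Σ by 1/(-3): -7y + 5z = 47/3. Then distance = |8 − (47/3)| / √74 ≈ 0.891.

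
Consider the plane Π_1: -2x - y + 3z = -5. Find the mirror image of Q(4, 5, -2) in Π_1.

(0, 3, 4)

λ = (n·Q − d)/|n|² = (-19 − (-5))/14 = -1.
Reflection = Q − 2λn = (4, 5, -2) − (-2)·(-2, -1, 3) = (0, 3, 4).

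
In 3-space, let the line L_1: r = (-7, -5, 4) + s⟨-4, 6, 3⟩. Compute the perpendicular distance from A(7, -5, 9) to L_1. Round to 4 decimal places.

13.9084

Taking (-7, -5, 4) on L_1 with direction v = (-4, 6, 3): w = A − (-7, -5, 4) = (14, 0, 5), and w × v = (-30, -62, 84).
Distance = |w × v| / |v| = √11800 / √61 ≈ 13.9084.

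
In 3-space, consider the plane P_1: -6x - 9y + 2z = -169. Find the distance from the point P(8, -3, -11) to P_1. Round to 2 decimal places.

n·P − d = (-6)·(8) + (-9)·(-3) + (2)·(-11) − (-169) = 126; |n| = √121.
Distance = |126| / √121 = 126/√121 ≈ 11.45.

11.45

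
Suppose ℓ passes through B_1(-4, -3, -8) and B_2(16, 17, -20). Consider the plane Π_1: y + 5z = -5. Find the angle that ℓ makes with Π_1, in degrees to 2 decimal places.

A direction vector for ℓ is B_2 − B_1 = (20, 20, -12).
sin θ = |n·v| / (|n||v|) = |-40| / (√26 · √944) = 0.25532.
θ ≈ 14.79°.

14.79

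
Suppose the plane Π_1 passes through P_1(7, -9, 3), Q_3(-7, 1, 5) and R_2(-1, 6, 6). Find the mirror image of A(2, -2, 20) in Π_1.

P_1Q_3 = (-14, 10, 2), P_1R_2 = (-8, 15, 3); a normal to Π_1 is P_1Q_3 × P_1R_2 = (0, 26, -130).
Using P_1: Π_1 has equation 26y - 130z = -624.
λ = (n·A − d)/|n|² = (-2652 − (-624))/17576 = -3/26.
Reflection = A − 2λn = (2, -2, 20) − (-3/13)·(0, 26, -130) = (2, 4, -10).

(2, 4, -10)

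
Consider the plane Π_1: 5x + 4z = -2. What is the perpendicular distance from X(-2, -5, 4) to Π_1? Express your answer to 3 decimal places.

n·X − d = (5)·(-2) + (0)·(-5) + (4)·(4) − (-2) = 8; |n| = √41.
Distance = |8| / √41 = 8/√41 ≈ 1.249.

1.249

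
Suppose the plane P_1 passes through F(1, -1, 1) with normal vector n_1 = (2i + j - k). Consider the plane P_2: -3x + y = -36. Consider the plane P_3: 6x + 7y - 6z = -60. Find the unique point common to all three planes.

(8, -12, 4)

P_1: n_1·r = n_1·F gives 2x + y - z = 0.
Solving the 3×3 linear system 2x + y - z = 0, -3x + y = -36, 6x + 7y - 6z = -60 (e.g. by elimination or Cramer's rule, determinant = -3) gives (8, -12, 4).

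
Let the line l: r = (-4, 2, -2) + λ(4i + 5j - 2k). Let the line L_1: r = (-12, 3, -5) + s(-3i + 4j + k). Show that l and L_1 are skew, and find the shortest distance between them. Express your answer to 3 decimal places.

5.791

Common perpendicular direction n = (4, 5, -2) × (-3, 4, 1) = (13, 2, 31).
With w = (-12, 3, -5) − (-4, 2, -2) = (-8, 1, -3), w · n = -195.
Since n ≠ 0 the lines are not parallel, and w · n = -195 ≠ 0 so they do not intersect; hence they are skew.
Distance = |w · n| / |n| = |-195| / √1134 ≈ 5.791.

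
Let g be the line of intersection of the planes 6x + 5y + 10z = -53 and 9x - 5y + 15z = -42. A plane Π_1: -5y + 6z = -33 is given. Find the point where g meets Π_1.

Direction of g: (6, 5, 10) × (9, -5, 15) = (125, 0, -75).
A point on g: solving the two plane equations with x = -13 gives (-13, -3, 4).
Substitute r = (-13, -3, 4) + t(125, 0, -75) into the plane: 39 + (-450)t = -33, so t = 4/25.
Intersection: (-13, -3, 4) + (4/25)·(125, 0, -75) = (7, -3, -8).

(7, -3, -8)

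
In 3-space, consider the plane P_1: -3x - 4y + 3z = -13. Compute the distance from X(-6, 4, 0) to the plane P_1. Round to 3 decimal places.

2.572

n·X − d = (-3)·(-6) + (-4)·(4) + (3)·(0) − (-13) = 15; |n| = √34.
Distance = |15| / √34 = 15/√34 ≈ 2.572.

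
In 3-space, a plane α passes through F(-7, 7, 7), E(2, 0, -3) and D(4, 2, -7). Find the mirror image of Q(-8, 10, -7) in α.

FE = (9, -7, -10), FD = (11, -5, -14); a normal to α is FE × FD = (48, 16, 32).
Using F: α has equation 48x + 16y + 32z = 0.
λ = (n·Q − d)/|n|² = (-448 − 0)/3584 = -1/8.
Reflection = Q − 2λn = (-8, 10, -7) − (-1/4)·(48, 16, 32) = (4, 14, 1).

(4, 14, 1)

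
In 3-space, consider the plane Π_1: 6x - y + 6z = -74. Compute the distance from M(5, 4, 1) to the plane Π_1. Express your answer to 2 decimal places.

12.41

n·M − d = (6)·(5) + (-1)·(4) + (6)·(1) − (-74) = 106; |n| = √73.
Distance = |106| / √73 = 106/√73 ≈ 12.41.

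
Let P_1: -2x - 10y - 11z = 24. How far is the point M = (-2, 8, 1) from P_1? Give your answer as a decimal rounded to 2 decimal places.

n·M − d = (-2)·(-2) + (-10)·(8) + (-11)·(1) − 24 = -111; |n| = √225.
Distance = |-111| / √225 = 111/√225 ≈ 7.40.

7.40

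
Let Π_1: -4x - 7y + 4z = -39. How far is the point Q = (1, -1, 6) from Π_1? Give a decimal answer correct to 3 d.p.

n·Q − d = (-4)·(1) + (-7)·(-1) + (4)·(6) − (-39) = 66; |n| = √81.
Distance = |66| / √81 = 66/√81 ≈ 7.333.

7.333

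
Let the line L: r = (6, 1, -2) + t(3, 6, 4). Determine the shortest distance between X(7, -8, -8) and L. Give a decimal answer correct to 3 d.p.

5.078

Taking (6, 1, -2) on L with direction v = (3, 6, 4): w = X − (6, 1, -2) = (1, -9, -6), and w × v = (0, -22, 33).
Distance = |w × v| / |v| = √1573 / √61 ≈ 5.078.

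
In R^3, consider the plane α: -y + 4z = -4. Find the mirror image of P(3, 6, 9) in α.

λ = (n·P − d)/|n|² = (30 − (-4))/17 = 2.
Reflection = P − 2λn = (3, 6, 9) − 4·(0, -1, 4) = (3, 10, -7).

(3, 10, -7)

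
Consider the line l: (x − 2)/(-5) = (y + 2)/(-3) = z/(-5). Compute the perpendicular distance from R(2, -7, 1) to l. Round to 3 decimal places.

l has direction (-5, -3, -5) through (2, -2, 0).
Taking (2, -2, 0) on l with direction v = (-5, -3, -5): w = R − (2, -2, 0) = (0, -5, 1), and w × v = (28, -5, -25).
Distance = |w × v| / |v| = √1434 / √59 ≈ 4.930.

4.930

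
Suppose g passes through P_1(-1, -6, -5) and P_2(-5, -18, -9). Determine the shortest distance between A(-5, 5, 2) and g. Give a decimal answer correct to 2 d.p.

8.26

A direction vector for g is P_2 − P_1 = (-4, -12, -4).
Taking (-1, -6, -5) on g with direction v = (-4, -12, -4): w = A − (-1, -6, -5) = (-4, 11, 7), and w × v = (40, -44, 92).
Distance = |w × v| / |v| = √12000 / √176 ≈ 8.26.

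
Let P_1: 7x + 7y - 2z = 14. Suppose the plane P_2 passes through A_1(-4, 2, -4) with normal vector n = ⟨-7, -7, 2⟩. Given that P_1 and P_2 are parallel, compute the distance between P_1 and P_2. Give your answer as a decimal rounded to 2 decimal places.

1.98

P_2: n·r = n·A_1 gives -7x - 7y + 2z = 6.
Rescale P_2 by 1/(-1): 7x + 7y - 2z = -6. Then distance = |14 − (-6)| / √102 ≈ 1.98.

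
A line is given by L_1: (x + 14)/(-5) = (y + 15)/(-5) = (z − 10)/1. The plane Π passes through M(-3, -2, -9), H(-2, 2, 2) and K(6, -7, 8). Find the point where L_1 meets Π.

L_1 has direction (-5, -5, 1) through (-14, -15, 10).
MH = (1, 4, 11), MK = (9, -5, 17); a normal to Π is MH × MK = (123, 82, -41).
Using M: Π has equation 123x + 82y - 41z = -164.
Substitute r = (-14, -15, 10) + t(-5, -5, 1) into the plane: -3362 + (-1066)t = -164, so t = -3.
Intersection: (-14, -15, 10) + (-3)·(-5, -5, 1) = (1, 0, 7).

(1, 0, 7)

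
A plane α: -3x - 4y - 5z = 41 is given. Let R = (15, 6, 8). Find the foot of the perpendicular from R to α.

Foot = R − λn with λ = (n·R − d)/|n|² = (-109 − 41)/50 = -3.
Foot = (15, 6, 8) − (-3)·(-3, -4, -5) = (6, -6, -7).

(6, -6, -7)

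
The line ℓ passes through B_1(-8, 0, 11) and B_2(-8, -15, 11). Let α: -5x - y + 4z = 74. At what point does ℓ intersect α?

A direction vector for ℓ is B_2 − B_1 = (0, -15, 0).
Substitute r = (-8, 0, 11) + t(0, -15, 0) into the plane: 84 + 15t = 74, so t = -2/3.
Intersection: (-8, 0, 11) + (-2/3)·(0, -15, 0) = (-8, 10, 11).

(-8, 10, 11)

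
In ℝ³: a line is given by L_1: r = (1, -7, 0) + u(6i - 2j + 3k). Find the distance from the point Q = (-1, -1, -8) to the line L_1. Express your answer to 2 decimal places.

Taking (1, -7, 0) on L_1 with direction v = (6, -2, 3): w = Q − (1, -7, 0) = (-2, 6, -8), and w × v = (2, -42, -32).
Distance = |w × v| / |v| = √2792 / √49 ≈ 7.55.

7.55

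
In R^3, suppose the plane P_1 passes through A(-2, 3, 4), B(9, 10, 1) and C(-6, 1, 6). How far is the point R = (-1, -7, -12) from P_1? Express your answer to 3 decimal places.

AB = (11, 7, -3), AC = (-4, -2, 2); a normal to P_1 is AB × AC = (8, -10, 6).
Using A: P_1 has equation 8x - 10y + 6z = -22.
n·R − d = (8)·(-1) + (-10)·(-7) + (6)·(-12) − (-22) = 12; |n| = √200.
Distance = |12| / √200 = 12/√200 ≈ 0.849.

0.849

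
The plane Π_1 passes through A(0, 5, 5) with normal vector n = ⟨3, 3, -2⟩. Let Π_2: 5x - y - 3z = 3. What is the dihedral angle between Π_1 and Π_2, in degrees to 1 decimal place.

Π_1: n·r = n·A gives 3x + 3y - 2z = 5.
cos θ = |n₁·n₂| / (|n₁||n₂|) = |18| / (√22 · √35).
θ = arccos(0.64867) ≈ 49.6°.

49.6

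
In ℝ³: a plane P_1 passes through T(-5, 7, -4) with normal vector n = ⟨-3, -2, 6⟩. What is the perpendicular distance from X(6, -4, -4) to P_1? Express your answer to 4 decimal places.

1.5714

P_1: n·r = n·T gives -3x - 2y + 6z = -23.
n·X − d = (-3)·(6) + (-2)·(-4) + (6)·(-4) − (-23) = -11; |n| = √49.
Distance = |-11| / √49 = 11/√49 ≈ 1.5714.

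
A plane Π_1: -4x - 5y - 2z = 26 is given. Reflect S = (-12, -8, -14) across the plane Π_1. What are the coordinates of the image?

λ = (n·S − d)/|n|² = (116 − 26)/45 = 2.
Reflection = S − 2λn = (-12, -8, -14) − 4·(-4, -5, -2) = (4, 12, -6).

(4, 12, -6)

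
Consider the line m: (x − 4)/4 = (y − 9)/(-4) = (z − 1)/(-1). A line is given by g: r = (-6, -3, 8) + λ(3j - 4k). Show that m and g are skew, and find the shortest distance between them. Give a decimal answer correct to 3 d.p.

10.802

m has direction (4, -4, -1) through (4, 9, 1).
Common perpendicular direction n = (4, -4, -1) × (0, 3, -4) = (19, 16, 12).
With w = (-6, -3, 8) − (4, 9, 1) = (-10, -12, 7), w · n = -298.
Since n ≠ 0 the lines are not parallel, and w · n = -298 ≠ 0 so they do not intersect; hence they are skew.
Distance = |w · n| / |n| = |-298| / √761 ≈ 10.802.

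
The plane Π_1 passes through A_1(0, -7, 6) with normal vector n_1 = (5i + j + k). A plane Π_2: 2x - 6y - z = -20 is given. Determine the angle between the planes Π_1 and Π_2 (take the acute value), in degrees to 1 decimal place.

84.8

Π_1: n_1·r = n_1·A_1 gives 5x + y + z = -1.
cos θ = |n₁·n₂| / (|n₁||n₂|) = |3| / (√27 · √41).
θ = arccos(0.09017) ≈ 84.8°.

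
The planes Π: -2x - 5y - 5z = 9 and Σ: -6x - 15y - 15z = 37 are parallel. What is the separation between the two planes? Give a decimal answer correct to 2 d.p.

Rescale Σ by 1/3: -2x - 5y - 5z = 37/3. Then distance = |9 − (37/3)| / √54 ≈ 0.45.

0.45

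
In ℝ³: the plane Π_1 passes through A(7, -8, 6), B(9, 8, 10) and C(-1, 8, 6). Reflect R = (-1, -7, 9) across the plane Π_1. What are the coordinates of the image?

AB = (2, 16, 4), AC = (-8, 16, 0); a normal to Π_1 is AB × AC = (-64, -32, 160).
Using A: Π_1 has equation -64x - 32y + 160z = 768.
λ = (n·R − d)/|n|² = (1728 − 768)/30720 = 1/32.
Reflection = R − 2λn = (-1, -7, 9) − (1/16)·(-64, -32, 160) = (3, -5, -1).

(3, -5, -1)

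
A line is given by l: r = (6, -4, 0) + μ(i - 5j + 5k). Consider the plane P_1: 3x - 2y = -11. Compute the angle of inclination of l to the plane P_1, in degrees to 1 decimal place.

30.3

sin θ = |n·v| / (|n||v|) = |13| / (√13 · √51) = 0.50488.
θ ≈ 30.3°.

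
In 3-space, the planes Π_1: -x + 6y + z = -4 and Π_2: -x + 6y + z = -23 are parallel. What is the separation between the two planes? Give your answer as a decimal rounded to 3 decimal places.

3.082

Same normal n = (-1, 6, 1) with |n| = √38; distance = |-4 − (-23)| / |n| = 19/√38 ≈ 3.082.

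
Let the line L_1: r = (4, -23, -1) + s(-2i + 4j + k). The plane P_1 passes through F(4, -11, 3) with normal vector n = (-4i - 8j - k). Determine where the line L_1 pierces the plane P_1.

P_1: n·r = n·F gives -4x - 8y - z = 69.
Substitute r = (4, -23, -1) + t(-2, 4, 1) into the plane: 169 + (-25)t = 69, so t = 4.
Intersection: (4, -23, -1) + 4·(-2, 4, 1) = (-4, -7, 3).

(-4, -7, 3)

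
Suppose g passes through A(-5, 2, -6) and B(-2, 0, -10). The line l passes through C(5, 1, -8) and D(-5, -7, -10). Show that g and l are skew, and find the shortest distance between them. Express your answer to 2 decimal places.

A direction vector for g is B − A = (3, -2, -4).
A direction vector for l is D − C = (-10, -8, -2).
Common perpendicular direction n = (3, -2, -4) × (-10, -8, -2) = (-28, 46, -44).
With w = (5, 1, -8) − (-5, 2, -6) = (10, -1, -2), w · n = -238.
Since n ≠ 0 the lines are not parallel, and w · n = -238 ≠ 0 so they do not intersect; hence they are skew.
Distance = |w · n| / |n| = |-238| / √4836 ≈ 3.42.

3.42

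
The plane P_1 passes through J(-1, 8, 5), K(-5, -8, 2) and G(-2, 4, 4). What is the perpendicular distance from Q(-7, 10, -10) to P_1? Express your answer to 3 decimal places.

JK = (-4, -16, -3), JG = (-1, -4, -1); a normal to P_1 is JK × JG = (4, -1, 0).
Using J: P_1 has equation 4x - y = -12.
n·Q − d = (4)·(-7) + (-1)·(10) + (0)·(-10) − (-12) = -26; |n| = √17.
Distance = |-26| / √17 = 26/√17 ≈ 6.306.

6.306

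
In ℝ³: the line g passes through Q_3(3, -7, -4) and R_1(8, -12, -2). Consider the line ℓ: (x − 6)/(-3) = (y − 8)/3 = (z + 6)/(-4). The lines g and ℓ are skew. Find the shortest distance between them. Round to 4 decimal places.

12.7279

A direction vector for g is R_1 − Q_3 = (5, -5, 2).
ℓ has direction (-3, 3, -4) through (6, 8, -6).
Common perpendicular direction n = (5, -5, 2) × (-3, 3, -4) = (14, 14, 0).
With w = (6, 8, -6) − (3, -7, -4) = (3, 15, -2), w · n = 252.
Distance = |w · n| / |n| = |252| / √392 ≈ 12.7279.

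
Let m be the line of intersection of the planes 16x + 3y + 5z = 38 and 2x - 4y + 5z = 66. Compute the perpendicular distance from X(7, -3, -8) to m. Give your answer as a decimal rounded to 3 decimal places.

Direction of m: (16, 3, 5) × (2, -4, 5) = (35, -70, -70).
A point on m: solving the two plane equations with x = 1 gives (1, -6, 8).
Taking (1, -6, 8) on m with direction v = (35, -70, -70): w = X − (1, -6, 8) = (6, 3, -16), and w × v = (-1330, -140, -525).
Distance = |w × v| / |v| = √2064125 / √11025 ≈ 13.683.

13.683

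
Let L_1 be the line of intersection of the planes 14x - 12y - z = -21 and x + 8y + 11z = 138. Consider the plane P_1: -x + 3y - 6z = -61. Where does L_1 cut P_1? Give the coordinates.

Direction of L_1: (14, -12, -1) × (1, 8, 11) = (-124, -155, 124).
A point on L_1: solving the two plane equations with x = 9 gives (9, 12, 3).
Substitute r = (9, 12, 3) + t(-124, -155, 124) into the plane: 9 + (-1085)t = -61, so t = 2/31.
Intersection: (9, 12, 3) + (2/31)·(-124, -155, 124) = (1, 2, 11).

(1, 2, 11)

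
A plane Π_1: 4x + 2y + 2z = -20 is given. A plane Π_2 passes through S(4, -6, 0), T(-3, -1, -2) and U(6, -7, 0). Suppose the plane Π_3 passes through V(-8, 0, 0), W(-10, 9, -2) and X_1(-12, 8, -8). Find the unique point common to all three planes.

(-5, -6, 6)

ST = (-7, 5, -2), SU = (2, -1, 0); a normal to Π_2 is ST × SU = (-2, -4, -3).
Using S: Π_2 has equation -2x - 4y - 3z = 16.
VW = (-2, 9, -2), VX_1 = (-4, 8, -8); a normal to Π_3 is VW × VX_1 = (-56, -8, 20).
Using V: Π_3 has equation -56x - 8y + 20z = 448.
Solving the 3×3 linear system 4x + 2y + 2z = -20, -2x - 4y - 3z = 16, -56x - 8y + 20z = 448 (e.g. by elimination or Cramer's rule, determinant = -416) gives (-5, -6, 6).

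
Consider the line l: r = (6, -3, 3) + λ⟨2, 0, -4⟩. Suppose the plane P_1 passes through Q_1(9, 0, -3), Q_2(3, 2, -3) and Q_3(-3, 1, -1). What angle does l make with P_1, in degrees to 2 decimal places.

40.58

Q_1Q_2 = (-6, 2, 0), Q_1Q_3 = (-12, 1, 2); a normal to P_1 is Q_1Q_2 × Q_1Q_3 = (4, 12, 18).
Using Q_1: P_1 has equation 4x + 12y + 18z = -18.
sin θ = |n·v| / (|n||v|) = |-64| / (√484 · √20) = 0.65049.
θ ≈ 40.58°.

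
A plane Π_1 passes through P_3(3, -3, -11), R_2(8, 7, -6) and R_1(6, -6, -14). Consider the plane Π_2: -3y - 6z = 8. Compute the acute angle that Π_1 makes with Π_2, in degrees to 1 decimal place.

61.4

P_3R_2 = (5, 10, 5), P_3R_1 = (3, -3, -3); a normal to Π_1 is P_3R_2 × P_3R_1 = (-15, 30, -45).
Using P_3: Π_1 has equation -15x + 30y - 45z = 360.
cos θ = |n₁·n₂| / (|n₁||n₂|) = |180| / (√3150 · √45).
θ = arccos(0.47809) ≈ 61.4°.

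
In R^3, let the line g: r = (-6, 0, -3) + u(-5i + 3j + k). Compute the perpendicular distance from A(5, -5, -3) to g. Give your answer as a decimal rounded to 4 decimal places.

2.4495

Taking (-6, 0, -3) on g with direction v = (-5, 3, 1): w = A − (-6, 0, -3) = (11, -5, 0), and w × v = (-5, -11, 8).
Distance = |w × v| / |v| = √210 / √35 ≈ 2.4495.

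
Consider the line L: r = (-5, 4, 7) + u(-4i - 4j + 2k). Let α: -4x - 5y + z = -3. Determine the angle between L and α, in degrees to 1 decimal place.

sin θ = |n·v| / (|n||v|) = |38| / (√42 · √36) = 0.97725.
θ ≈ 77.8°.

77.8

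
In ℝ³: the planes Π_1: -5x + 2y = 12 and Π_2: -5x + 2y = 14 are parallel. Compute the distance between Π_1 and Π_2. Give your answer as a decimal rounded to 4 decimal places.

Same normal n = (-5, 2, 0) with |n| = √29; distance = |12 − 14| / |n| = 2/√29 ≈ 0.3714.

0.3714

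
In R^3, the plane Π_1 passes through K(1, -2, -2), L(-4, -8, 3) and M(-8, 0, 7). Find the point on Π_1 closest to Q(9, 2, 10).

(-1, 2, 0)

KL = (-5, -6, 5), KM = (-9, 2, 9); a normal to Π_1 is KL × KM = (-64, 0, -64).
Using K: Π_1 has equation -64x - 64z = 64.
Foot = Q − λn with λ = (n·Q − d)/|n|² = (-1216 − 64)/8192 = -5/32.
Foot = (9, 2, 10) − (-5/32)·(-64, 0, -64) = (-1, 2, 0).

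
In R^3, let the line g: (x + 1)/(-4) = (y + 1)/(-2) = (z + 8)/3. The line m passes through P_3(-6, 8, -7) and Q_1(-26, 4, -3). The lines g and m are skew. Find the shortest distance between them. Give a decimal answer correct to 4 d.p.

g has direction (-4, -2, 3) through (-1, -1, -8).
A direction vector for m is Q_1 − P_3 = (-20, -4, 4).
Common perpendicular direction n = (-4, -2, 3) × (-20, -4, 4) = (4, -44, -24).
With w = (-6, 8, -7) − (-1, -1, -8) = (-5, 9, 1), w · n = -440.
Distance = |w · n| / |n| = |-440| / √2528 ≈ 8.7511.

8.7511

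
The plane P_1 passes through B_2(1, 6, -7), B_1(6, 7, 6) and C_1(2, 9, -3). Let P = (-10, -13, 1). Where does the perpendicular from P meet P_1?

(5, -10, -5)

B_2B_1 = (5, 1, 13), B_2C_1 = (1, 3, 4); a normal to P_1 is B_2B_1 × B_2C_1 = (-35, -7, 14).
Using B_2: P_1 has equation -35x - 7y + 14z = -175.
Foot = P − λn with λ = (n·P − d)/|n|² = (455 − (-175))/1470 = 3/7.
Foot = (-10, -13, 1) − (3/7)·(-35, -7, 14) = (5, -10, -5).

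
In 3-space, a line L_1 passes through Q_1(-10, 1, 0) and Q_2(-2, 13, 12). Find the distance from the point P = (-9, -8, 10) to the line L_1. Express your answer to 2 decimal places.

A direction vector for L_1 is Q_2 − Q_1 = (8, 12, 12).
Taking (-10, 1, 0) on L_1 with direction v = (8, 12, 12): w = P − (-10, 1, 0) = (1, -9, 10), and w × v = (-228, 68, 84).
Distance = |w × v| / |v| = √63664 / √352 ≈ 13.45.

13.45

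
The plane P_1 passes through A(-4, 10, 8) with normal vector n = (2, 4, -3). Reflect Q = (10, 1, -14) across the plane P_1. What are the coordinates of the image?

(2, -15, -2)

P_1: n·r = n·A gives 2x + 4y - 3z = 8.
λ = (n·Q − d)/|n|² = (66 − 8)/29 = 2.
Reflection = Q − 2λn = (10, 1, -14) − 4·(2, 4, -3) = (2, -15, -2).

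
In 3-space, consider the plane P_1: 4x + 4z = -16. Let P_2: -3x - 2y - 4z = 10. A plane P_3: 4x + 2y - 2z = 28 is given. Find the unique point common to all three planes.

Solving the 3×3 linear system 4x + 4z = -16, -3x - 2y - 4z = 10, 4x + 2y - 2z = 28 (e.g. by elimination or Cramer's rule, determinant = 56) gives (2, 4, -6).

(2, 4, -6)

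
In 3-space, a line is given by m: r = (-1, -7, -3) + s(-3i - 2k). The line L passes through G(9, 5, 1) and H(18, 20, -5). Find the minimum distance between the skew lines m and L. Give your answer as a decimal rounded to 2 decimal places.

4.80

A direction vector for L is H − G = (9, 15, -6).
Common perpendicular direction n = (-3, 0, -2) × (9, 15, -6) = (30, -36, -45).
With w = (9, 5, 1) − (-1, -7, -3) = (10, 12, 4), w · n = -312.
Distance = |w · n| / |n| = |-312| / √4221 ≈ 4.80.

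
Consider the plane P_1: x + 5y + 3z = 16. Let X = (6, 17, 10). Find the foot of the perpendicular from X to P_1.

Foot = X − λn with λ = (n·X − d)/|n|² = (121 − 16)/35 = 3.
Foot = (6, 17, 10) − 3·(1, 5, 3) = (3, 2, 1).

(3, 2, 1)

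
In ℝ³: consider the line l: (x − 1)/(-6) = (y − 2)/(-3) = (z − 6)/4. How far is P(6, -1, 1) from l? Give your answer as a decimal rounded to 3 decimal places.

5.607

l has direction (-6, -3, 4) through (1, 2, 6).
Taking (1, 2, 6) on l with direction v = (-6, -3, 4): w = P − (1, 2, 6) = (5, -3, -5), and w × v = (-27, 10, -33).
Distance = |w × v| / |v| = √1918 / √61 ≈ 5.607.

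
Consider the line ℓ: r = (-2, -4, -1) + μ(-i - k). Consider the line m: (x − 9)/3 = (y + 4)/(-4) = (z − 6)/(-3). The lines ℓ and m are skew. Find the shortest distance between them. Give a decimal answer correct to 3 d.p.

1.940

m has direction (3, -4, -3) through (9, -4, 6).
Common perpendicular direction n = (-1, 0, -1) × (3, -4, -3) = (-4, -6, 4).
With w = (9, -4, 6) − (-2, -4, -1) = (11, 0, 7), w · n = -16.
Distance = |w · n| / |n| = |-16| / √68 ≈ 1.940.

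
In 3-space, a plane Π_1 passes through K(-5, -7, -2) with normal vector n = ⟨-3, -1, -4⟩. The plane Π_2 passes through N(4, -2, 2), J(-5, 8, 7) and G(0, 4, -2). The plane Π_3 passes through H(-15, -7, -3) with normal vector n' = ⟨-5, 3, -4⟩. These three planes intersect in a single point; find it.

Π_1: n·r = n·K gives -3x - y - 4z = 30.
NJ = (-9, 10, 5), NG = (-4, 6, -4); a normal to Π_2 is NJ × NG = (-70, -56, -14).
Using N: Π_2 has equation -70x - 56y - 14z = -196.
Π_3: n'·r = n'·H gives -5x + 3y - 4z = 66.
Solving the 3×3 linear system -3x - y - 4z = 30, -70x - 56y - 14z = -196, -5x + 3y - 4z = 66 (e.g. by elimination or Cramer's rule, determinant = 1372) gives (-2, 8, -8).

(-2, 8, -8)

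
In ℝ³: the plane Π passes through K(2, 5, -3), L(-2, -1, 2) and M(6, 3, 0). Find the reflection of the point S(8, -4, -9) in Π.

(4, 12, 7)

KL = (-4, -6, 5), KM = (4, -2, 3); a normal to Π is KL × KM = (-8, 32, 32).
Using K: Π has equation -8x + 32y + 32z = 48.
λ = (n·S − d)/|n|² = (-480 − 48)/2112 = -1/4.
Reflection = S − 2λn = (8, -4, -9) − (-1/2)·(-8, 32, 32) = (4, 12, 7).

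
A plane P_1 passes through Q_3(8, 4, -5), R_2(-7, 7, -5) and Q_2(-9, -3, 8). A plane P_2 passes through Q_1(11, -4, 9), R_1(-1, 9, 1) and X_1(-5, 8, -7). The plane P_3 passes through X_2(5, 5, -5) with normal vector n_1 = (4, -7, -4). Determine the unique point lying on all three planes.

(3, 1, 0)

Q_3R_2 = (-15, 3, 0), Q_3Q_2 = (-17, -7, 13); a normal to P_1 is Q_3R_2 × Q_3Q_2 = (39, 195, 156).
Using Q_3: P_1 has equation 39x + 195y + 156z = 312.
Q_1R_1 = (-12, 13, -8), Q_1X_1 = (-16, 12, -16); a normal to P_2 is Q_1R_1 × Q_1X_1 = (-112, -64, 64).
Using Q_1: P_2 has equation -112x - 64y + 64z = -400.
P_3: n_1·r = n_1·X_2 gives 4x - 7y - 4z = 5.
Solving the 3×3 linear system 39x + 195y + 156z = 312, -112x - 64y + 64z = -400, 4x - 7y - 4z = 5 (e.g. by elimination or Cramer's rule, determinant = 152256) gives (3, 1, 0).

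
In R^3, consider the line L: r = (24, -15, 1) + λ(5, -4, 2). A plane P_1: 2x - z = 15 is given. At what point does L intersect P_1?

(4, 1, -7)

Substitute r = (24, -15, 1) + t(5, -4, 2) into the plane: 47 + 8t = 15, so t = -4.
Intersection: (24, -15, 1) + (-4)·(5, -4, 2) = (4, 1, -7).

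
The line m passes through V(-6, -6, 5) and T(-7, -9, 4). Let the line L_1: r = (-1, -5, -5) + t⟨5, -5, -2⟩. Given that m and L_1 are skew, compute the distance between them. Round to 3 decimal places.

A direction vector for m is T − V = (-1, -3, -1).
Common perpendicular direction n = (-1, -3, -1) × (5, -5, -2) = (1, -7, 20).
With w = (-1, -5, -5) − (-6, -6, 5) = (5, 1, -10), w · n = -202.
Distance = |w · n| / |n| = |-202| / √450 ≈ 9.522.

9.522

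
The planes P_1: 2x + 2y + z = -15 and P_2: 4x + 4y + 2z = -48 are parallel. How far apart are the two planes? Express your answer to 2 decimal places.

Rescale P_2 by 1/2: 2x + 2y + z = -24. Then distance = |-15 − (-24)| / √9 ≈ 3.00.

3.00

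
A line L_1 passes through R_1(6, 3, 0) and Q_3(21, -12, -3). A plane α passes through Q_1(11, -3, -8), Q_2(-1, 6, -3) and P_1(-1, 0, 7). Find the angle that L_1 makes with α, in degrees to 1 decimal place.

A direction vector for L_1 is Q_3 − R_1 = (15, -15, -3).
Q_1Q_2 = (-12, 9, 5), Q_1P_1 = (-12, 3, 15); a normal to α is Q_1Q_2 × Q_1P_1 = (120, 120, 72).
Using Q_1: α has equation 120x + 120y + 72z = 384.
sin θ = |n·v| / (|n||v|) = |-216| / (√33984 · √459) = 0.05469.
θ ≈ 3.1°.

3.1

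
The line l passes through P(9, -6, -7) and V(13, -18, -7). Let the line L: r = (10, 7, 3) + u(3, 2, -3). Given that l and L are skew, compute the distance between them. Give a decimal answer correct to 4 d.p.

A direction vector for l is V − P = (4, -12, 0).
Common perpendicular direction n = (4, -12, 0) × (3, 2, -3) = (36, 12, 44).
With w = (10, 7, 3) − (9, -6, -7) = (1, 13, 10), w · n = 632.
Distance = |w · n| / |n| = |632| / √3376 ≈ 10.8772.

10.8772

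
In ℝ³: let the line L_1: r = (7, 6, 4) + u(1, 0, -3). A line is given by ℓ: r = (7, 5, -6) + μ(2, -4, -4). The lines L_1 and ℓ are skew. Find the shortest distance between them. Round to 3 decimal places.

Common perpendicular direction n = (1, 0, -3) × (2, -4, -4) = (-12, -2, -4).
With w = (7, 5, -6) − (7, 6, 4) = (0, -1, -10), w · n = 42.
Distance = |w · n| / |n| = |42| / √164 ≈ 3.280.

3.280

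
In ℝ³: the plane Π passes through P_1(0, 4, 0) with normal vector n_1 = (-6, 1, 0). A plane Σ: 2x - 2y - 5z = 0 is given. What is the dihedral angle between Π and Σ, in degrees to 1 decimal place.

Π: n_1·r = n_1·P_1 gives -6x + y = 4.
cos θ = |n₁·n₂| / (|n₁||n₂|) = |-14| / (√37 · √33).
θ = arccos(0.40065) ≈ 66.4°.

66.4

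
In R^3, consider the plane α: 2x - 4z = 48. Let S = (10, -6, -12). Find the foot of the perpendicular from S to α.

(8, -6, -8)

Foot = S − λn with λ = (n·S − d)/|n|² = (68 − 48)/20 = 1.
Foot = (10, -6, -12) − 1·(2, 0, -4) = (8, -6, -8).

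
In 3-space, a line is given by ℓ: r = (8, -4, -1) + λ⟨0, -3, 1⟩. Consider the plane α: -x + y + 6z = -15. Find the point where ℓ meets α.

Substitute r = (8, -4, -1) + t(0, -3, 1) into the plane: -18 + 3t = -15, so t = 1.
Intersection: (8, -4, -1) + 1·(0, -3, 1) = (8, -7, 0).

(8, -7, 0)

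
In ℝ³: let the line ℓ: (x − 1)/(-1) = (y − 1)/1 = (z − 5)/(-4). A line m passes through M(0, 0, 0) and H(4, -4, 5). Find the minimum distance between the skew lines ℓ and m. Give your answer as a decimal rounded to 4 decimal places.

1.4142

ℓ has direction (-1, 1, -4) through (1, 1, 5).
A direction vector for m is H − M = (4, -4, 5).
Common perpendicular direction n = (-1, 1, -4) × (4, -4, 5) = (-11, -11, 0).
With w = (0, 0, 0) − (1, 1, 5) = (-1, -1, -5), w · n = 22.
Distance = |w · n| / |n| = |22| / √242 ≈ 1.4142.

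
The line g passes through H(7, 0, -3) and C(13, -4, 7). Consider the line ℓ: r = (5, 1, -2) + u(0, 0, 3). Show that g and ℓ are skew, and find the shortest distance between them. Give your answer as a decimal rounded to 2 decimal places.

A direction vector for g is C − H = (6, -4, 10).
Common perpendicular direction n = (6, -4, 10) × (0, 0, 3) = (-12, -18, 0).
With w = (5, 1, -2) − (7, 0, -3) = (-2, 1, 1), w · n = 6.
Since n ≠ 0 the lines are not parallel, and w · n = 6 ≠ 0 so they do not intersect; hence they are skew.
Distance = |w · n| / |n| = |6| / √468 ≈ 0.28.

0.28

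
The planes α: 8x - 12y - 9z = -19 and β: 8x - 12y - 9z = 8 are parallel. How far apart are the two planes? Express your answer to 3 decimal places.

Same normal n = (8, -12, -9) with |n| = √289; distance = |-19 − 8| / |n| = 27/√289 ≈ 1.588.

1.588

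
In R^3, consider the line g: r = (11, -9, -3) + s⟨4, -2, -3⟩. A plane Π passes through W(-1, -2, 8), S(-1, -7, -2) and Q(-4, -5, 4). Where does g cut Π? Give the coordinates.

(-1, -3, 6)

WS = (0, -5, -10), WQ = (-3, -3, -4); a normal to Π is WS × WQ = (-10, 30, -15).
Using W: Π has equation -10x + 30y - 15z = -170.
Substitute r = (11, -9, -3) + t(4, -2, -3) into the plane: -335 + (-55)t = -170, so t = -3.
Intersection: (11, -9, -3) + (-3)·(4, -2, -3) = (-1, -3, 6).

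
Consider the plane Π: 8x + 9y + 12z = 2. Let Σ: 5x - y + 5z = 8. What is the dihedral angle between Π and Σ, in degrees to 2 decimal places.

cos θ = |n₁·n₂| / (|n₁||n₂|) = |91| / (√289 · √51).
θ = arccos(0.74956) ≈ 41.45°.

41.45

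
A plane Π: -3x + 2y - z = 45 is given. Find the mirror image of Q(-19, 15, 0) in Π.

λ = (n·Q − d)/|n|² = (87 − 45)/14 = 3.
Reflection = Q − 2λn = (-19, 15, 0) − 6·(-3, 2, -1) = (-1, 3, 6).

(-1, 3, 6)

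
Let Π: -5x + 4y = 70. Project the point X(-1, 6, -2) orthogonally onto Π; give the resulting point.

(-6, 10, -2)

Foot = X − λn with λ = (n·X − d)/|n|² = (29 − 70)/41 = -1.
Foot = (-1, 6, -2) − (-1)·(-5, 4, 0) = (-6, 10, -2).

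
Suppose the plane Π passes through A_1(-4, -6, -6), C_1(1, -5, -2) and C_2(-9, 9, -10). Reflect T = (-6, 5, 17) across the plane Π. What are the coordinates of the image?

(18, 5, -13)

A_1C_1 = (5, 1, 4), A_1C_2 = (-5, 15, -4); a normal to Π is A_1C_1 × A_1C_2 = (-64, 0, 80).
Using A_1: Π has equation -64x + 80z = -224.
λ = (n·T − d)/|n|² = (1744 − (-224))/10496 = 3/16.
Reflection = T − 2λn = (-6, 5, 17) − (3/8)·(-64, 0, 80) = (18, 5, -13).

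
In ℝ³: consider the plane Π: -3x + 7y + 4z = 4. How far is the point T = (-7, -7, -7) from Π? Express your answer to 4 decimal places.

6.9749

n·T − d = (-3)·(-7) + (7)·(-7) + (4)·(-7) − 4 = -60; |n| = √74.
Distance = |-60| / √74 = 60/√74 ≈ 6.9749.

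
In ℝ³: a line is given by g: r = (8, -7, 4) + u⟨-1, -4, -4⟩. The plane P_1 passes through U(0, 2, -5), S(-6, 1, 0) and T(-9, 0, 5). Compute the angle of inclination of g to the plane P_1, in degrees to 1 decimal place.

US = (-6, -1, 5), UT = (-9, -2, 10); a normal to P_1 is US × UT = (0, 15, 3).
Using U: P_1 has equation 15y + 3z = 15.
sin θ = |n·v| / (|n||v|) = |-72| / (√234 · √33) = 0.81935.
θ ≈ 55.0°.

55.0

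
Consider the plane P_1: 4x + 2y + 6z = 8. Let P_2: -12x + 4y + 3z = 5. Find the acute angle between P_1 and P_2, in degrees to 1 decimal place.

76.9

cos θ = |n₁·n₂| / (|n₁||n₂|) = |-22| / (√56 · √169).
θ = arccos(0.22614) ≈ 76.9°.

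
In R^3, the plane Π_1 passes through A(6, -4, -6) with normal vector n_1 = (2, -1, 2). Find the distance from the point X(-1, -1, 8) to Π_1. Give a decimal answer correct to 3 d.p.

3.667

Π_1: n_1·r = n_1·A gives 2x - y + 2z = 4.
n·X − d = (2)·(-1) + (-1)·(-1) + (2)·(8) − 4 = 11; |n| = √9.
Distance = |11| / √9 = 11/√9 ≈ 3.667.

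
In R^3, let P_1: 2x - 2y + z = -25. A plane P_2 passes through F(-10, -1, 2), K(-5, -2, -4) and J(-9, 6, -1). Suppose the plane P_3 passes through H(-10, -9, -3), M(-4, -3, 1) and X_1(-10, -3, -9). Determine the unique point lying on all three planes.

(-4, 5, -7)

FK = (5, -1, -6), FJ = (1, 7, -3); a normal to P_2 is FK × FJ = (45, 9, 36).
Using F: P_2 has equation 45x + 9y + 36z = -387.
HM = (6, 6, 4), HX_1 = (0, 6, -6); a normal to P_3 is HM × HX_1 = (-60, 36, 36).
Using H: P_3 has equation -60x + 36y + 36z = 168.
Solving the 3×3 linear system 2x - 2y + z = -25, 45x + 9y + 36z = -387, -60x + 36y + 36z = 168 (e.g. by elimination or Cramer's rule, determinant = 7776) gives (-4, 5, -7).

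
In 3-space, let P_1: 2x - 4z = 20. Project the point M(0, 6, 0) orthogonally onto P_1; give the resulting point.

(2, 6, -4)

Foot = M − λn with λ = (n·M − d)/|n|² = (0 − 20)/20 = -1.
Foot = (0, 6, 0) − (-1)·(2, 0, -4) = (2, 6, -4).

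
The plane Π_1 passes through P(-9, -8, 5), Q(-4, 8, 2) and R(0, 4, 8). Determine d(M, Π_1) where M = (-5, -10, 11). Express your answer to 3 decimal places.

PQ = (5, 16, -3), PR = (9, 12, 3); a normal to Π_1 is PQ × PR = (84, -42, -84).
Using P: Π_1 has equation 84x - 42y - 84z = -840.
n·M − d = (84)·(-5) + (-42)·(-10) + (-84)·(11) − (-840) = -84; |n| = √15876.
Distance = |-84| / √15876 = 84/√15876 ≈ 0.667.

0.667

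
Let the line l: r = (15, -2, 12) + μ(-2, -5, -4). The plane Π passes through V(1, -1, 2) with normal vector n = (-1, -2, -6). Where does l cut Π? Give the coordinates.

(11, -12, 4)

Π: n·r = n·V gives -x - 2y - 6z = -11.
Substitute r = (15, -2, 12) + t(-2, -5, -4) into the plane: -83 + 36t = -11, so t = 2.
Intersection: (15, -2, 12) + 2·(-2, -5, -4) = (11, -12, 4).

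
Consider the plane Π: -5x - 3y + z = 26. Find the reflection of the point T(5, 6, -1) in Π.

(-15, -6, 3)

λ = (n·T − d)/|n|² = (-44 − 26)/35 = -2.
Reflection = T − 2λn = (5, 6, -1) − (-4)·(-5, -3, 1) = (-15, -6, 3).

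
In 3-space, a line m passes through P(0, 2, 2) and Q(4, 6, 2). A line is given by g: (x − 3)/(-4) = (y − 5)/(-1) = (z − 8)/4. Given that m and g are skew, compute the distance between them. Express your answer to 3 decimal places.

2.811

A direction vector for m is Q − P = (4, 4, 0).
g has direction (-4, -1, 4) through (3, 5, 8).
Common perpendicular direction n = (4, 4, 0) × (-4, -1, 4) = (16, -16, 12).
With w = (3, 5, 8) − (0, 2, 2) = (3, 3, 6), w · n = 72.
Distance = |w · n| / |n| = |72| / √656 ≈ 2.811.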